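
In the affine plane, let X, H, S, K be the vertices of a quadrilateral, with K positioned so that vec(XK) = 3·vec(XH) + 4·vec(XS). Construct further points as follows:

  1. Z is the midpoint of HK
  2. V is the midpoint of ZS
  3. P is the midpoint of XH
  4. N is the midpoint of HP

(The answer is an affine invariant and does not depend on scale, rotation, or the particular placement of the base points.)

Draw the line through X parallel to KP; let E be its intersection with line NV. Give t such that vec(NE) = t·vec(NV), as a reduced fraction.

Work in coordinates with X = (0, 0), H = (1, 0), S = (0, 1), K = (3, 4).
1. Z is the midpoint of HK ⇒ Z = (2, 2)
2. V is the midpoint of ZS ⇒ V = (1, 3/2)
3. P is the midpoint of XH ⇒ P = (1/2, 0)
4. N is the midpoint of HP ⇒ N = (3/4, 0)
through X parallel to KP: direction (-5/2, -4); meets NV at E = (45/44, 18/11)
E = N + t·(V−N) with t = 12/11

t = 12/11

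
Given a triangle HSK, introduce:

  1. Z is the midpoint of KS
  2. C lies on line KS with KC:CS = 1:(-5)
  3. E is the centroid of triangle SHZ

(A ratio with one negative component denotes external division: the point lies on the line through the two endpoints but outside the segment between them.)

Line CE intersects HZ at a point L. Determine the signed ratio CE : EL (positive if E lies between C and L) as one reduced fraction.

CE:EL = -11/2

Set H = (0, 0), S = (1, 0), K = (0, 1); any affine frame gives the same invariant.
1. Z is the midpoint of KS ⇒ Z = (1/2, 1/2)
2. C lies on line KS with KC:CS = 1:(-5) ⇒ C = (-1/4, 5/4)
3. E is the centroid of triangle SHZ ⇒ E = (1/2, 1/6)
line CE meets HZ at L = (4/11, 4/11)
E = C + t·(L−C) with t = 11/9, so CE:EL = 11/9:-2/9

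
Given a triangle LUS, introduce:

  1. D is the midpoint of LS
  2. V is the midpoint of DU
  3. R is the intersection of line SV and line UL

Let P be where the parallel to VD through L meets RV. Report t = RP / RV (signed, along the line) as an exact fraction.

t = -2

Work in coordinates with L = (0, 0), U = (1, 0), S = (0, 1).
1. D is the midpoint of LS ⇒ D = (0, 1/2)
2. V is the midpoint of DU ⇒ V = (1/2, 1/4)
3. R is the intersection of line SV and line UL ⇒ R = (2/3, 0)
through L parallel to VD: direction (-1/2, 1/4); meets RV at P = (1, -1/2)
P = R + t·(V−R) with t = -2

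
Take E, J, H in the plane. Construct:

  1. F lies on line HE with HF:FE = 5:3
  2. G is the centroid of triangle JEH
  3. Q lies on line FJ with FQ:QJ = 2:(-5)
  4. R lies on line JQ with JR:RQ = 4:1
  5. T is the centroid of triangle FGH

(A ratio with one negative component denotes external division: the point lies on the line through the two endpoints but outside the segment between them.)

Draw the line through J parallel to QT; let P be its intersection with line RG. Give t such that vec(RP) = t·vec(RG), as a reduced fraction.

Assign E = (0, 0), J = (1, 0), H = (0, 1) — the answer is frame-independent, so this choice is without loss of generality.
1. F lies on line HE with HF:FE = 5:3 ⇒ F = (0, 3/8)
2. G is the centroid of triangle JEH ⇒ G = (1/3, 1/3)
3. Q lies on line FJ with FQ:QJ = 2:(-5) ⇒ Q = (-2/3, 5/8)
4. R lies on line JQ with JR:RQ = 4:1 ⇒ R = (-1/3, 1/2)
5. T is the centroid of triangle FGH ⇒ T = (1/9, 41/72)
through J parallel to QT: direction (7/9, -1/18); meets RG at P = (29/15, -1/15)
P = R + t·(G−R) with t = 17/5

t = 17/5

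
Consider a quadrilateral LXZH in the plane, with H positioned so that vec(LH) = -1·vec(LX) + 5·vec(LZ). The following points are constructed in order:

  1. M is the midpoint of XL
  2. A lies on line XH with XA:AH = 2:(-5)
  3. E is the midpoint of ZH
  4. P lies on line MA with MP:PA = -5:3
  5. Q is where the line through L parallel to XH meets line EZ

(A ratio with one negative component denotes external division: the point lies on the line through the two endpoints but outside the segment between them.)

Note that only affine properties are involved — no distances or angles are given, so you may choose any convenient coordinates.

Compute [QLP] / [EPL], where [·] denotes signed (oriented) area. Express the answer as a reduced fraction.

[QLP]:[EPL] = 5/19

Work in coordinates with L = (0, 0), X = (1, 0), Z = (0, 1), H = (-1, 5).
1. M is the midpoint of XL ⇒ M = (1/2, 0)
2. A lies on line XH with XA:AH = 2:(-5) ⇒ A = (7/3, -10/3)
3. E is the midpoint of ZH ⇒ E = (-1/2, 3)
4. P lies on line MA with MP:PA = -5:3 ⇒ P = (61/12, -25/3)
5. Q is where the line through L parallel to XH meets line EZ ⇒ Q = (2/3, -5/3)
2·[QLP] = -35/12, 2·[EPL] = -133/12
[QLP]:[EPL] = -35/12:-133/12 = 5/19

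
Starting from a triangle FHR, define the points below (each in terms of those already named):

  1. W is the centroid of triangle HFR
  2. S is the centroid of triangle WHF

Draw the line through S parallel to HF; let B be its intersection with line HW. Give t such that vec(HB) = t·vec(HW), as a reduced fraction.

Set F = (0, 0), H = (1, 0), R = (0, 1); any affine frame gives the same invariant.
1. W is the centroid of triangle HFR ⇒ W = (1/3, 1/3)
2. S is the centroid of triangle WHF ⇒ S = (4/9, 1/9)
through S parallel to HF: direction (-1, 0); meets HW at B = (7/9, 1/9)
B = H + t·(W−H) with t = 1/3

t = 1/3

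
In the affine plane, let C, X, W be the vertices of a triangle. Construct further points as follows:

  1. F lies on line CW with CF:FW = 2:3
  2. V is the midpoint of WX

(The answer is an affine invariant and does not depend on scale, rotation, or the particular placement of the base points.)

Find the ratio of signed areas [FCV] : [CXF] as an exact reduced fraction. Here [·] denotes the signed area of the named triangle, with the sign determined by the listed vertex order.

Set C = (0, 0), X = (1, 0), W = (0, 1); any affine frame gives the same invariant.
1. F lies on line CW with CF:FW = 2:3 ⇒ F = (0, 2/5)
2. V is the midpoint of WX ⇒ V = (1/2, 1/2)
2·[FCV] = 1/5, 2·[CXF] = 2/5
[FCV]:[CXF] = 1/5:2/5 = 1/2

[FCV]:[CXF] = 1/2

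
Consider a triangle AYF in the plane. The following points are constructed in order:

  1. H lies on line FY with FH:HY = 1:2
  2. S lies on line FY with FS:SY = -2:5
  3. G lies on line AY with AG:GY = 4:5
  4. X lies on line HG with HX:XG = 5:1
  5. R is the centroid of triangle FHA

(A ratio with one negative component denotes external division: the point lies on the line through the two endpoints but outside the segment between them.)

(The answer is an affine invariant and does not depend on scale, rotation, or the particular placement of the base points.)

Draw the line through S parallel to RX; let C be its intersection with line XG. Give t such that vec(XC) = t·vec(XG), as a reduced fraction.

t = -2/13

Assign A = (0, 0), Y = (1, 0), F = (0, 1) — the answer is frame-independent, so this choice is without loss of generality.
1. H lies on line FY with FH:HY = 1:2 ⇒ H = (1/3, 2/3)
2. S lies on line FY with FS:SY = -2:5 ⇒ S = (-2/3, 5/3)
3. G lies on line AY with AG:GY = 4:5 ⇒ G = (4/9, 0)
4. X lies on line HG with HX:XG = 5:1 ⇒ X = (23/54, 1/9)
5. R is the centroid of triangle FHA ⇒ R = (1/9, 5/9)
through S parallel to RX: direction (17/54, -4/9); meets XG at C = (11/26, 5/39)
C = X + t·(G−X) with t = -2/13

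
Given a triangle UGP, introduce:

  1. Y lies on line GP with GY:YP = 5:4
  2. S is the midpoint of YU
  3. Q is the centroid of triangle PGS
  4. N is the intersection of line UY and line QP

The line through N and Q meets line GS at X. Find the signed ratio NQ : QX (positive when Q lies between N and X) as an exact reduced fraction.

NQ:QX = 2/13

Set U = (0, 0), G = (1, 0), P = (0, 1); any affine frame gives the same invariant.
1. Y lies on line GP with GY:YP = 5:4 ⇒ Y = (4/9, 5/9)
2. S is the midpoint of YU ⇒ S = (2/9, 5/18)
3. Q is the centroid of triangle PGS ⇒ Q = (11/27, 23/54)
4. N is the intersection of line UY and line QP ⇒ N = (44/117, 55/117)
line NQ meets GS at X = (11/18, 5/36)
Q = N + t·(X−N) with t = 2/15, so NQ:QX = 2/15:13/15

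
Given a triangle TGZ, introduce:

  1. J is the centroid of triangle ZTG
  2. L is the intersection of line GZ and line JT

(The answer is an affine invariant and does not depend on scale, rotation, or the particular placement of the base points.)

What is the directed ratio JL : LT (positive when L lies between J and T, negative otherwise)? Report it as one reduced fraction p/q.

Work in coordinates with T = (0, 0), G = (1, 0), Z = (0, 1).
1. J is the centroid of triangle ZTG ⇒ J = (1/3, 1/3)
2. L is the intersection of line GZ and line JT ⇒ L = (1/2, 1/2)
L = J + t·(T−J) with t = -1/2, so JL:LT = t:(1−t) = -1/2:3/2

JL:LT = -1/3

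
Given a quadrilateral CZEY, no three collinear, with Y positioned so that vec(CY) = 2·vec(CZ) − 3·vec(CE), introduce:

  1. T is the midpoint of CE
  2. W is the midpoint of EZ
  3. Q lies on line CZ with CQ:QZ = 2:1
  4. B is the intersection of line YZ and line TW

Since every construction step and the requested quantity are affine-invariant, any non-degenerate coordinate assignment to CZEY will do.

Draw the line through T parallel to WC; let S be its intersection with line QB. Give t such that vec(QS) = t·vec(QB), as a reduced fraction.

Work in coordinates with C = (0, 0), Z = (1, 0), E = (0, 1), Y = (2, -3).
1. T is the midpoint of CE ⇒ T = (0, 1/2)
2. W is the midpoint of EZ ⇒ W = (1/2, 1/2)
3. Q lies on line CZ with CQ:QZ = 2:1 ⇒ Q = (2/3, 0)
4. B is the intersection of line YZ and line TW ⇒ B = (5/6, 1/2)
through T parallel to WC: direction (-1/2, -1/2); meets QB at S = (5/4, 7/4)
S = Q + t·(B−Q) with t = 7/2

t = 7/2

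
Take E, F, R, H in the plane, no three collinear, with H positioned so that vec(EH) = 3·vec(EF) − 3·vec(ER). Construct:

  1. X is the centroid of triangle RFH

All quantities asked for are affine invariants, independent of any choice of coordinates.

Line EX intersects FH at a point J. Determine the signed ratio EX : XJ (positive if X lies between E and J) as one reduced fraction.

EX:XJ = 8

Set E = (0, 0), F = (1, 0), R = (0, 1), H = (3, -3); any affine frame gives the same invariant.
1. X is the centroid of triangle RFH ⇒ X = (4/3, -2/3)
line EX meets FH at J = (3/2, -3/4)
X = E + t·(J−E) with t = 8/9, so EX:XJ = 8/9:1/9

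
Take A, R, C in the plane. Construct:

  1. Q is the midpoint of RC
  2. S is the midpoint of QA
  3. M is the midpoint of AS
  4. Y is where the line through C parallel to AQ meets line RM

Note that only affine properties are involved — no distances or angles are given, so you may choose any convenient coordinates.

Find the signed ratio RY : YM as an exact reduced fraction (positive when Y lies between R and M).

RY:YM = -2

Assign A = (0, 0), R = (1, 0), C = (0, 1) — the answer is frame-independent, so this choice is without loss of generality.
1. Q is the midpoint of RC ⇒ Q = (1/2, 1/2)
2. S is the midpoint of QA ⇒ S = (1/4, 1/4)
3. M is the midpoint of AS ⇒ M = (1/8, 1/8)
4. Y is where the line through C parallel to AQ meets line RM ⇒ Y = (-3/4, 1/4)
Y = R + t·(M−R) with t = 2, so RY:YM = t:(1−t) = 2:-1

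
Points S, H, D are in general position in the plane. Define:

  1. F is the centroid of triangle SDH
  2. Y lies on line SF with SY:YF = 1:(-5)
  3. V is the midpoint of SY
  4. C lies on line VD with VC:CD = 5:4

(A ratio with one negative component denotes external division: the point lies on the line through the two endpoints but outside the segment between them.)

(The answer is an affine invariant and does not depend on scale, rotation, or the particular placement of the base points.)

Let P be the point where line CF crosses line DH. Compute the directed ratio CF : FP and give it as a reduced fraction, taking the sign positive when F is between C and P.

Set S = (0, 0), H = (1, 0), D = (0, 1); any affine frame gives the same invariant.
1. F is the centroid of triangle SDH ⇒ F = (1/3, 1/3)
2. Y lies on line SF with SY:YF = 1:(-5) ⇒ Y = (-1/12, -1/12)
3. V is the midpoint of SY ⇒ V = (-1/24, -1/24)
4. C lies on line VD with VC:CD = 5:4 ⇒ C = (-1/54, 29/54)
line CF meets DH at P = (9/8, -1/8)
F = C + t·(P−C) with t = 4/13, so CF:FP = 4/13:9/13

CF:FP = 4/9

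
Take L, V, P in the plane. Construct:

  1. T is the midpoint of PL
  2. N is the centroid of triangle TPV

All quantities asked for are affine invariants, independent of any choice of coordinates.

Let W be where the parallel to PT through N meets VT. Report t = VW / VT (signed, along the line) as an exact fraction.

Set L = (0, 0), V = (1, 0), P = (0, 1); any affine frame gives the same invariant.
1. T is the midpoint of PL ⇒ T = (0, 1/2)
2. N is the centroid of triangle TPV ⇒ N = (1/3, 1/2)
through N parallel to PT: direction (0, -1/2); meets VT at W = (1/3, 1/3)
W = V + t·(T−V) with t = 2/3

t = 2/3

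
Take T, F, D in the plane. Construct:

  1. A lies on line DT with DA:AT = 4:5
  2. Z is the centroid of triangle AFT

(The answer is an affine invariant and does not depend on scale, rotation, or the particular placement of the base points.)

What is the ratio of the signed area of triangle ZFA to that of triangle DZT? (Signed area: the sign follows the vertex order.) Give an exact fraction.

[ZFA]:[DZT] = -5/9

Set T = (0, 0), F = (1, 0), D = (0, 1); any affine frame gives the same invariant.
1. A lies on line DT with DA:AT = 4:5 ⇒ A = (0, 5/9)
2. Z is the centroid of triangle AFT ⇒ Z = (1/3, 5/27)
2·[ZFA] = 5/27, 2·[DZT] = -1/3
[ZFA]:[DZT] = 5/27:-1/3 = -5/9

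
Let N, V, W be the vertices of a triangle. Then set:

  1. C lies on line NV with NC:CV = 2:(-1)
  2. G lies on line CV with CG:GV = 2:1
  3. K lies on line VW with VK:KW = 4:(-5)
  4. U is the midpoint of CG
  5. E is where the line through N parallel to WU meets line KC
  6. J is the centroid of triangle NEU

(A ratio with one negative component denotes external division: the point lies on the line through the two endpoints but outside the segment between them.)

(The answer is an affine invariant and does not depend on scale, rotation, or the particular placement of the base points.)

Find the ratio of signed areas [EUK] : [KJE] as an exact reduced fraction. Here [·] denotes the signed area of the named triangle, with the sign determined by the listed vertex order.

[EUK]:[KJE] = -3/7

Work in coordinates with N = (0, 0), V = (1, 0), W = (0, 1).
1. C lies on line NV with NC:CV = 2:(-1) ⇒ C = (2, 0)
2. G lies on line CV with CG:GV = 2:1 ⇒ G = (4/3, 0)
3. K lies on line VW with VK:KW = 4:(-5) ⇒ K = (5, -4)
4. U is the midpoint of CG ⇒ U = (5/3, 0)
5. E is where the line through N parallel to WU meets line KC ⇒ E = (40/11, -24/11)
6. J is the centroid of triangle NEU ⇒ J = (175/99, -8/11)
2·[EUK] = 20/33, 2·[KJE] = -140/99
[EUK]:[KJE] = 20/33:-140/99 = -3/7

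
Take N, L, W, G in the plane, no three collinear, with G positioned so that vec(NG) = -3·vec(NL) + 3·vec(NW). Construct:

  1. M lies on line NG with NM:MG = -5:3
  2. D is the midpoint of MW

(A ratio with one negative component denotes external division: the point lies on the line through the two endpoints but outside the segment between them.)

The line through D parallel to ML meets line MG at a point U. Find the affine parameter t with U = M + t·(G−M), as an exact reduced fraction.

Assign N = (0, 0), L = (1, 0), W = (0, 1), G = (-3, 3) — the answer is frame-independent, so this choice is without loss of generality.
1. M lies on line NG with NM:MG = -5:3 ⇒ M = (-15/2, 15/2)
2. D is the midpoint of MW ⇒ D = (-15/4, 17/4)
through D parallel to ML: direction (17/2, -15/2); meets MG at U = (-8, 8)
U = M + t·(G−M) with t = -1/9

t = -1/9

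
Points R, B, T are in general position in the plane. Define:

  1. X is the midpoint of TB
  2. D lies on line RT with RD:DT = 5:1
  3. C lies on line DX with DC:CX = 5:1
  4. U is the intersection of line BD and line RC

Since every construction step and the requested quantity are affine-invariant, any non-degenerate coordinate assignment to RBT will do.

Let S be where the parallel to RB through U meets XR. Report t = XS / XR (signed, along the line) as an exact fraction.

t = -1/39

Set R = (0, 0), B = (1, 0), T = (0, 1); any affine frame gives the same invariant.
1. X is the midpoint of TB ⇒ X = (1/2, 1/2)
2. D lies on line RT with RD:DT = 5:1 ⇒ D = (0, 5/6)
3. C lies on line DX with DC:CX = 5:1 ⇒ C = (5/12, 5/9)
4. U is the intersection of line BD and line RC ⇒ U = (5/13, 20/39)
through U parallel to RB: direction (1, 0); meets XR at S = (20/39, 20/39)
S = X + t·(R−X) with t = -1/39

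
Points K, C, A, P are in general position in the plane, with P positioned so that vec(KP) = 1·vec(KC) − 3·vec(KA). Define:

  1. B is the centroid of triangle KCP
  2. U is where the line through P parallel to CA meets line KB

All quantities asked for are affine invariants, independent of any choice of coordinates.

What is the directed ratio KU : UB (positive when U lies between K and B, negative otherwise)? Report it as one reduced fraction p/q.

KU:UB = -6/5

Choose coordinates K = (0, 0), C = (1, 0), A = (0, 1), P = (1, -3).
1. B is the centroid of triangle KCP ⇒ B = (2/3, -1)
2. U is where the line through P parallel to CA meets line KB ⇒ U = (4, -6)
U = K + t·(B−K) with t = 6, so KU:UB = t:(1−t) = 6:-5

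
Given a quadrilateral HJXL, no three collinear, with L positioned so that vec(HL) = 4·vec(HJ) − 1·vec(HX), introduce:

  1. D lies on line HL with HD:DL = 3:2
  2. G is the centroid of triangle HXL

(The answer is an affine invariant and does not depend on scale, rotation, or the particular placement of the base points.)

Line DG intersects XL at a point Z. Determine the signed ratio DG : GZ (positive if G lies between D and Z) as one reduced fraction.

Assign H = (0, 0), J = (1, 0), X = (0, 1), L = (4, -1) — the answer is frame-independent, so this choice is without loss of generality.
1. D lies on line HL with HD:DL = 3:2 ⇒ D = (12/5, -3/5)
2. G is the centroid of triangle HXL ⇒ G = (4/3, 0)
line DG meets XL at Z = (-4, 3)
G = D + t·(Z−D) with t = 1/6, so DG:GZ = 1/6:5/6

DG:GZ = 1/5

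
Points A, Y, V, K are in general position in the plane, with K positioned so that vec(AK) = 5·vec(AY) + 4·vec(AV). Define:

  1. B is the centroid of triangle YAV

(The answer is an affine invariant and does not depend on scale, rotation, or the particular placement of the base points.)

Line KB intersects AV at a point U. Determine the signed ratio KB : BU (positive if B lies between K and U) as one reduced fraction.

KB:BU = 14

Choose coordinates A = (0, 0), Y = (1, 0), V = (0, 1), K = (5, 4).
1. B is the centroid of triangle YAV ⇒ B = (1/3, 1/3)
line KB meets AV at U = (0, 1/14)
B = K + t·(U−K) with t = 14/15, so KB:BU = 14/15:1/15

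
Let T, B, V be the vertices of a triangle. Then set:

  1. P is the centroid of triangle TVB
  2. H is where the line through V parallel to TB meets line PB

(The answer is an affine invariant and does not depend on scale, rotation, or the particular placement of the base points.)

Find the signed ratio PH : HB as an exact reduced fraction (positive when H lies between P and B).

PH:HB = -2/3

Work in coordinates with T = (0, 0), B = (1, 0), V = (0, 1).
1. P is the centroid of triangle TVB ⇒ P = (1/3, 1/3)
2. H is where the line through V parallel to TB meets line PB ⇒ H = (-1, 1)
H = P + t·(B−P) with t = -2, so PH:HB = t:(1−t) = -2:3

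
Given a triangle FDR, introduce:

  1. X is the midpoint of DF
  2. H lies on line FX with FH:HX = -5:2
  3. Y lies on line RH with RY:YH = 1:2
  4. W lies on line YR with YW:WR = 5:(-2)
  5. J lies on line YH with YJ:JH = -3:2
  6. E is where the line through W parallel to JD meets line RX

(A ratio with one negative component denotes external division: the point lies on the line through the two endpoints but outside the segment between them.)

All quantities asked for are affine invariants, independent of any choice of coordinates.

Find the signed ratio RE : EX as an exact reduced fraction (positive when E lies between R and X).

RE:EX = 2/13

Assign F = (0, 0), D = (1, 0), R = (0, 1) — the answer is frame-independent, so this choice is without loss of generality.
1. X is the midpoint of DF ⇒ X = (1/2, 0)
2. H lies on line FX with FH:HX = -5:2 ⇒ H = (5/6, 0)
3. Y lies on line RH with RY:YH = 1:2 ⇒ Y = (5/18, 2/3)
4. W lies on line YR with YW:WR = 5:(-2) ⇒ W = (-5/27, 11/9)
5. J lies on line YH with YJ:JH = -3:2 ⇒ J = (35/18, -4/3)
6. E is where the line through W parallel to JD meets line RX ⇒ E = (1/15, 13/15)
E = R + t·(X−R) with t = 2/15, so RE:EX = t:(1−t) = 2/15:13/15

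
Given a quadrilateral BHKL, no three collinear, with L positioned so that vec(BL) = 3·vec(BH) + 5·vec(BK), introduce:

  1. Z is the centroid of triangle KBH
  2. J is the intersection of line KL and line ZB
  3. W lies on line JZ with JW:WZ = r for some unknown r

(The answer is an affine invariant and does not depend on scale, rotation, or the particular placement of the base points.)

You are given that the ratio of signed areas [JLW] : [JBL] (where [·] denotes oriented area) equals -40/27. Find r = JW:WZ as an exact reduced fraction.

Assign B = (0, 0), H = (1, 0), K = (0, 1), L = (3, 5) — the answer is frame-independent, so this choice is without loss of generality.
1. Z is the centroid of triangle KBH ⇒ Z = (1/3, 1/3)
2. J is the intersection of line KL and line ZB ⇒ J = (-3, -3)
3. With JW:WZ = r, write λ = r/(r+1) so W = J + λ·(Z−J); W is affine-linear in λ
Every point depending on W is an affine combination of W and λ-independent points, so each such coordinate is linear in λ; the λ² term in each signed area is a multiple of (Z−J)×(Z−J) = 0, so 2·[JLW] and 2·[JBL] are each linear in λ. Evaluating at λ=0 and λ=1:
  2·[JLW] = -20/3·λ,   2·[JBL] = 6
So [JLW]:[JBL] = (-20/3·λ) / (6). Setting this equal to -40/27:
  -20/3·λ = -40/27·(6)  ⇒  λ = 4/3
Then r = λ/(1−λ) = (4/3)/(-1/3) = -4. Check: with r = -4, W = (13/9, 13/9) and [JLW]:[JBL] = -40/27 as required.

r = -4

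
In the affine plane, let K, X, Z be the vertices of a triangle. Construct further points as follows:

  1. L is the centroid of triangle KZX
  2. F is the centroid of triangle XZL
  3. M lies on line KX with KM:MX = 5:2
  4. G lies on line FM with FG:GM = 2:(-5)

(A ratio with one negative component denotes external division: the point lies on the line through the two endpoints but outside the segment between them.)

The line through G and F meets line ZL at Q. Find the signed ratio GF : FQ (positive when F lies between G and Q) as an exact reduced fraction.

GF:FQ = -4/21

Work in coordinates with K = (0, 0), X = (1, 0), Z = (0, 1).
1. L is the centroid of triangle KZX ⇒ L = (1/3, 1/3)
2. F is the centroid of triangle XZL ⇒ F = (4/9, 4/9)
3. M lies on line KX with KM:MX = 5:2 ⇒ M = (5/7, 0)
4. G lies on line FM with FG:GM = 2:(-5) ⇒ G = (50/189, 20/27)
line GF meets ZL at Q = (-1/2, 2)
F = G + t·(Q−G) with t = -4/17, so GF:FQ = -4/17:21/17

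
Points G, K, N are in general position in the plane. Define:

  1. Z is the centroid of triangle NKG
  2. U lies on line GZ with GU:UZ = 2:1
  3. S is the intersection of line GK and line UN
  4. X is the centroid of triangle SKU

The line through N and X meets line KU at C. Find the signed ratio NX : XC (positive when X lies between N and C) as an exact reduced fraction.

Set G = (0, 0), K = (1, 0), N = (0, 1); any affine frame gives the same invariant.
1. Z is the centroid of triangle NKG ⇒ Z = (1/3, 1/3)
2. U lies on line GZ with GU:UZ = 2:1 ⇒ U = (2/9, 2/9)
3. S is the intersection of line GK and line UN ⇒ S = (2/7, 0)
4. X is the centroid of triangle SKU ⇒ X = (95/189, 2/27)
line NX meets KU at C = (95/207, 32/207)
X = N + t·(C−N) with t = 23/21, so NX:XC = 23/21:-2/21

NX:XC = -23/2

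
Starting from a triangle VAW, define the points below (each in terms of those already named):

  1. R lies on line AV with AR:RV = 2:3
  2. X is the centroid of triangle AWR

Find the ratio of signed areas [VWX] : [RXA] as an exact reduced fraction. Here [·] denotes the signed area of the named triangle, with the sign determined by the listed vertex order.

Choose coordinates V = (0, 0), A = (1, 0), W = (0, 1).
1. R lies on line AV with AR:RV = 2:3 ⇒ R = (3/5, 0)
2. X is the centroid of triangle AWR ⇒ X = (8/15, 1/3)
2·[VWX] = -8/15, 2·[RXA] = -2/15
[VWX]:[RXA] = -8/15:-2/15 = 4

[VWX]:[RXA] = 4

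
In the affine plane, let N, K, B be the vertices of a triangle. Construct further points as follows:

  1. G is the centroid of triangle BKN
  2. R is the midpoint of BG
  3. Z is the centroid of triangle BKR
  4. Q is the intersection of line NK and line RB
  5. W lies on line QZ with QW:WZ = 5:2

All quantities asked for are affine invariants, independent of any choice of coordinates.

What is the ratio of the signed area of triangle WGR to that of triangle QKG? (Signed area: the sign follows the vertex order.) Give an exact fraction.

[WGR]:[QKG] = -5/21

Set N = (0, 0), K = (1, 0), B = (0, 1); any affine frame gives the same invariant.
1. G is the centroid of triangle BKN ⇒ G = (1/3, 1/3)
2. R is the midpoint of BG ⇒ R = (1/6, 2/3)
3. Z is the centroid of triangle BKR ⇒ Z = (7/18, 5/9)
4. Q is the intersection of line NK and line RB ⇒ Q = (1/2, 0)
5. W lies on line QZ with QW:WZ = 5:2 ⇒ W = (53/126, 25/63)
2·[WGR] = -5/126, 2·[QKG] = 1/6
[WGR]:[QKG] = -5/126:1/6 = -5/21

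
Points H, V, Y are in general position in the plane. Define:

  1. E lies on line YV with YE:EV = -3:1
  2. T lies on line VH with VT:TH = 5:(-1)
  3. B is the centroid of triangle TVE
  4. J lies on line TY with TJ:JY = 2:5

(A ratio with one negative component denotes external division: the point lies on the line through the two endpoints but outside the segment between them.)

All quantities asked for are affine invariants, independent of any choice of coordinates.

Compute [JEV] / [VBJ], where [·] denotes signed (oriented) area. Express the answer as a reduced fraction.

Choose coordinates H = (0, 0), V = (1, 0), Y = (0, 1).
1. E lies on line YV with YE:EV = -3:1 ⇒ E = (3/2, -1/2)
2. T lies on line VH with VT:TH = 5:(-1) ⇒ T = (-1/4, 0)
3. B is the centroid of triangle TVE ⇒ B = (3/4, -1/6)
4. J lies on line TY with TJ:JY = 2:5 ⇒ J = (-5/28, 2/7)
2·[JEV] = 25/56, 2·[VBJ] = -15/56
[JEV]:[VBJ] = 25/56:-15/56 = -5/3

[JEV]:[VBJ] = -5/3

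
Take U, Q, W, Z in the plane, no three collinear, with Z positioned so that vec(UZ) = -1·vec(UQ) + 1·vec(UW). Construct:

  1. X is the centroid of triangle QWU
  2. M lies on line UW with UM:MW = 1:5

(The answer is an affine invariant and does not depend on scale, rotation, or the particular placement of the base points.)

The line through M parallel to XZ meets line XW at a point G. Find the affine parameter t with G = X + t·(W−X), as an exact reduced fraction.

Work in coordinates with U = (0, 0), Q = (1, 0), W = (0, 1), Z = (-1, 1).
1. X is the centroid of triangle QWU ⇒ X = (1/3, 1/3)
2. M lies on line UW with UM:MW = 1:5 ⇒ M = (0, 1/6)
through M parallel to XZ: direction (-4/3, 2/3); meets XW at G = (5/9, -1/9)
G = X + t·(W−X) with t = -2/3

t = -2/3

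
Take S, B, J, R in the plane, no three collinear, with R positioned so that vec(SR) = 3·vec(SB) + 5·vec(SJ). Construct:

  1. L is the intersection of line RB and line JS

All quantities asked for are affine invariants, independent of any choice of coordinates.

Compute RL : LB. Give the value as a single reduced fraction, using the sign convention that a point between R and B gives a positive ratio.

RL:LB = -3

Work in coordinates with S = (0, 0), B = (1, 0), J = (0, 1), R = (3, 5).
1. L is the intersection of line RB and line JS ⇒ L = (0, -5/2)
L = R + t·(B−R) with t = 3/2, so RL:LB = t:(1−t) = 3/2:-1/2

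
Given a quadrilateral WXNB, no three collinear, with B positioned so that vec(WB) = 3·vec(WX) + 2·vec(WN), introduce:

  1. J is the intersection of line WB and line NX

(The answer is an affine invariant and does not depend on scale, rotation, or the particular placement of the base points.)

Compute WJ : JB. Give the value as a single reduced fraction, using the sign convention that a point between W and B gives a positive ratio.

Set W = (0, 0), X = (1, 0), N = (0, 1), B = (3, 2); any affine frame gives the same invariant.
1. J is the intersection of line WB and line NX ⇒ J = (3/5, 2/5)
J = W + t·(B−W) with t = 1/5, so WJ:JB = t:(1−t) = 1/5:4/5

WJ:JB = 1/4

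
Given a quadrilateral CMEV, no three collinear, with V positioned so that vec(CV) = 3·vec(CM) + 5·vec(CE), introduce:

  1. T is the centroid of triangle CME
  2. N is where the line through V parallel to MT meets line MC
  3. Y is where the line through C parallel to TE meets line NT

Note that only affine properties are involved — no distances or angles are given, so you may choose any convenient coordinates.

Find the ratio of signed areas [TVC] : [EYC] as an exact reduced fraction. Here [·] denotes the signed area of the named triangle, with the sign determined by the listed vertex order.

[TVC]:[EYC] = 50/13

Choose coordinates C = (0, 0), M = (1, 0), E = (0, 1), V = (3, 5).
1. T is the centroid of triangle CME ⇒ T = (1/3, 1/3)
2. N is where the line through V parallel to MT meets line MC ⇒ N = (13, 0)
3. Y is where the line through C parallel to TE meets line NT ⇒ Y = (-13/75, 26/75)
2·[TVC] = 2/3, 2·[EYC] = 13/75
[TVC]:[EYC] = 2/3:13/75 = 50/13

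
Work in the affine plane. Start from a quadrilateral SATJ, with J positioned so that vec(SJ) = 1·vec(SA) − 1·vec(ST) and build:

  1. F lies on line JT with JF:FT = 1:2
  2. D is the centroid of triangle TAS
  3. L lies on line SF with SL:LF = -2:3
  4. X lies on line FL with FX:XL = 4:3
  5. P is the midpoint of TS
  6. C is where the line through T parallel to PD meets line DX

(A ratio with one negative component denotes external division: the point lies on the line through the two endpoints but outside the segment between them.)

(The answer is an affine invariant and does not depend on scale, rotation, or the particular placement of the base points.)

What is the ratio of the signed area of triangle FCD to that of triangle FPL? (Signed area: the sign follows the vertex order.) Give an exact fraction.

Assign S = (0, 0), A = (1, 0), T = (0, 1), J = (1, -1) — the answer is frame-independent, so this choice is without loss of generality.
1. F lies on line JT with JF:FT = 1:2 ⇒ F = (2/3, -1/3)
2. D is the centroid of triangle TAS ⇒ D = (1/3, 1/3)
3. L lies on line SF with SL:LF = -2:3 ⇒ L = (-4/3, 2/3)
4. X lies on line FL with FX:XL = 4:3 ⇒ X = (-10/21, 5/21)
5. P is the midpoint of TS ⇒ P = (0, 1/2)
6. C is where the line through T parallel to PD meets line DX ⇒ C = (8/7, 3/7)
2·[FCD] = 4/7, 2·[FPL] = 1
[FCD]:[FPL] = 4/7:1 = 4/7

[FCD]:[FPL] = 4/7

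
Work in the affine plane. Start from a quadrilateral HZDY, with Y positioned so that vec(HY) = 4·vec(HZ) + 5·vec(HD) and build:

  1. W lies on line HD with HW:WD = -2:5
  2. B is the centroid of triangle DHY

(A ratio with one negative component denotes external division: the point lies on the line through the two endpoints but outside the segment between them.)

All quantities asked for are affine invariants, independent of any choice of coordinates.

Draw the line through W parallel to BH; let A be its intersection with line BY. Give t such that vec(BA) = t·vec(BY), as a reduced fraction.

t = 2/3

Set H = (0, 0), Z = (1, 0), D = (0, 1), Y = (4, 5); any affine frame gives the same invariant.
1. W lies on line HD with HW:WD = -2:5 ⇒ W = (0, -2/3)
2. B is the centroid of triangle DHY ⇒ B = (4/3, 2)
through W parallel to BH: direction (-4/3, -2); meets BY at A = (28/9, 4)
A = B + t·(Y−B) with t = 2/3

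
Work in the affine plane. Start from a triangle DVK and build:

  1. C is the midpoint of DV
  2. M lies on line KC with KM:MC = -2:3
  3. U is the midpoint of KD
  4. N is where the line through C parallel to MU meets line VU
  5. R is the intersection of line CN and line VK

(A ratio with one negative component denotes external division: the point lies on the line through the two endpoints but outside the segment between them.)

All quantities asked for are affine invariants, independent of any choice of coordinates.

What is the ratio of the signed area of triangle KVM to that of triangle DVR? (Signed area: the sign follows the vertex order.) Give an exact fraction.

Set D = (0, 0), V = (1, 0), K = (0, 1); any affine frame gives the same invariant.
1. C is the midpoint of DV ⇒ C = (1/2, 0)
2. M lies on line KC with KM:MC = -2:3 ⇒ M = (-1, 3)
3. U is the midpoint of KD ⇒ U = (0, 1/2)
4. N is where the line through C parallel to MU meets line VU ⇒ N = (3/8, 5/16)
5. R is the intersection of line CN and line VK ⇒ R = (1/6, 5/6)
2·[KVM] = 1, 2·[DVR] = 5/6
[KVM]:[DVR] = 1:5/6 = 6/5

[KVM]:[DVR] = 6/5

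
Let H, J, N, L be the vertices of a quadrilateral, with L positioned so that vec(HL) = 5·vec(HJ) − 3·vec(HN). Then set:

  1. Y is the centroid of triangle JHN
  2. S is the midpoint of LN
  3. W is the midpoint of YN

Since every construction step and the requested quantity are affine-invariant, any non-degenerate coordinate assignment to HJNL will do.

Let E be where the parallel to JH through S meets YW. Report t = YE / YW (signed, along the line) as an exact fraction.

Work in coordinates with H = (0, 0), J = (1, 0), N = (0, 1), L = (5, -3).
1. Y is the centroid of triangle JHN ⇒ Y = (1/3, 1/3)
2. S is the midpoint of LN ⇒ S = (5/2, -1)
3. W is the midpoint of YN ⇒ W = (1/6, 2/3)
through S parallel to JH: direction (-1, 0); meets YW at E = (1, -1)
E = Y + t·(W−Y) with t = -4

t = -4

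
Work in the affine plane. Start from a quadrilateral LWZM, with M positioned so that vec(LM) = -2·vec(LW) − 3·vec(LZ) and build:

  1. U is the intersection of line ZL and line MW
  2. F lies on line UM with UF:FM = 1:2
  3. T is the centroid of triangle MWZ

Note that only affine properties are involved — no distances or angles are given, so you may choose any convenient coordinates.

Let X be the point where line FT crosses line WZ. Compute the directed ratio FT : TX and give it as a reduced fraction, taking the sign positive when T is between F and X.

FT:TX = 2/3

Assign L = (0, 0), W = (1, 0), Z = (0, 1), M = (-2, -3) — the answer is frame-independent, so this choice is without loss of generality.
1. U is the intersection of line ZL and line MW ⇒ U = (0, -1)
2. F lies on line UM with UF:FM = 1:2 ⇒ F = (-2/3, -5/3)
3. T is the centroid of triangle MWZ ⇒ T = (-1/3, -2/3)
line FT meets WZ at X = (1/6, 5/6)
T = F + t·(X−F) with t = 2/5, so FT:TX = 2/5:3/5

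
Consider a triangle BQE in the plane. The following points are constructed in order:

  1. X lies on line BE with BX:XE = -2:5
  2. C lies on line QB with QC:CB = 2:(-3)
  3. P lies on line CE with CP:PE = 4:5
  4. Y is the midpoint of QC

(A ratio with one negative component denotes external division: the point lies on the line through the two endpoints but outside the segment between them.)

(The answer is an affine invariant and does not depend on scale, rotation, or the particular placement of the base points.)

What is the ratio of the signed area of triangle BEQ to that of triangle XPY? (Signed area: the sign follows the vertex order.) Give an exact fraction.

[BEQ]:[XPY] = 9/10

Work in coordinates with B = (0, 0), Q = (1, 0), E = (0, 1).
1. X lies on line BE with BX:XE = -2:5 ⇒ X = (0, -2/3)
2. C lies on line QB with QC:CB = 2:(-3) ⇒ C = (3, 0)
3. P lies on line CE with CP:PE = 4:5 ⇒ P = (5/3, 4/9)
4. Y is the midpoint of QC ⇒ Y = (2, 0)
2·[BEQ] = -1, 2·[XPY] = -10/9
[BEQ]:[XPY] = -1:-10/9 = 9/10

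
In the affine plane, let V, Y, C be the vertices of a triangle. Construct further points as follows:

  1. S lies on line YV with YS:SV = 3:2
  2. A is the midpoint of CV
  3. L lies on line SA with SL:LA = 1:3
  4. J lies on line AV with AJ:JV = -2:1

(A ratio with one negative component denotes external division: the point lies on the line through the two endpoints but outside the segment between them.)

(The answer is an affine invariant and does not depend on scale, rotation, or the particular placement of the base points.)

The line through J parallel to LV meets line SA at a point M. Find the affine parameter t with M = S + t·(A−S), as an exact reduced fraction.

Work in coordinates with V = (0, 0), Y = (1, 0), C = (0, 1).
1. S lies on line YV with YS:SV = 3:2 ⇒ S = (2/5, 0)
2. A is the midpoint of CV ⇒ A = (0, 1/2)
3. L lies on line SA with SL:LA = 1:3 ⇒ L = (3/10, 1/8)
4. J lies on line AV with AJ:JV = -2:1 ⇒ J = (0, -1/2)
through J parallel to LV: direction (-3/10, -1/8); meets SA at M = (3/5, -1/4)
M = S + t·(A−S) with t = -1/2

t = -1/2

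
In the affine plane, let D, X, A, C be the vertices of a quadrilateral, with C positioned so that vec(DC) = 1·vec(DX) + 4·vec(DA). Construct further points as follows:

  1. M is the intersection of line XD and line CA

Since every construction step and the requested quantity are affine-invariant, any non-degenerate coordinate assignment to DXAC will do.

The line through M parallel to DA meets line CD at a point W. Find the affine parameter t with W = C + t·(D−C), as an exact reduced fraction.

Set D = (0, 0), X = (1, 0), A = (0, 1), C = (1, 4); any affine frame gives the same invariant.
1. M is the intersection of line XD and line CA ⇒ M = (-1/3, 0)
through M parallel to DA: direction (0, 1); meets CD at W = (-1/3, -4/3)
W = C + t·(D−C) with t = 4/3

t = 4/3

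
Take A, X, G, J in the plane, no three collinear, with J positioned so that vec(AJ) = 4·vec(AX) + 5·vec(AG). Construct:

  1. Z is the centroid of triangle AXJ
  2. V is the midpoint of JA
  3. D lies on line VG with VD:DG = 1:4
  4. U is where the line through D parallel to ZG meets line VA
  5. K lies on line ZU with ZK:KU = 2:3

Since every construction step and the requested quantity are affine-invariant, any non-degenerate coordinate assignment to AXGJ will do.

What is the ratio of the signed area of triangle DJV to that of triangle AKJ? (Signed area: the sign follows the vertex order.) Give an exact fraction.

Assign A = (0, 0), X = (1, 0), G = (0, 1), J = (4, 5) — the answer is frame-independent, so this choice is without loss of generality.
1. Z is the centroid of triangle AXJ ⇒ Z = (5/3, 5/3)
2. V is the midpoint of JA ⇒ V = (2, 5/2)
3. D lies on line VG with VD:DG = 1:4 ⇒ D = (8/5, 11/5)
4. U is where the line through D parallel to ZG meets line VA ⇒ U = (156/85, 39/17)
5. K lies on line ZU with ZK:KU = 2:3 ⇒ K = (737/425, 163/85)
2·[DJV] = -2/5, 2·[AKJ] = 1
[DJV]:[AKJ] = -2/5:1 = -2/5

[DJV]:[AKJ] = -2/5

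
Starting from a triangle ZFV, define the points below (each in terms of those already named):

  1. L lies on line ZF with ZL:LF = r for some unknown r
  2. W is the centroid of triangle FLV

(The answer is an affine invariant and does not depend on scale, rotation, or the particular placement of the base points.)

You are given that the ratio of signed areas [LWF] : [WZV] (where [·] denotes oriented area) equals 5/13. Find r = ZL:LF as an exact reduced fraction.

Set Z = (0, 0), F = (1, 0), V = (0, 1); any affine frame gives the same invariant.
1. With ZL:LF = r, write λ = r/(r+1) so L = Z + λ·(F−Z); L is affine-linear in λ
2. W is the centroid of triangle FLV ⇒ W is an affine combination of earlier points and hence also affine-linear in λ
Every point depending on L is an affine combination of L and λ-independent points, so each such coordinate is linear in λ; the λ² term in each signed area is a multiple of (F−Z)×(F−Z) = 0, so 2·[LWF] and 2·[WZV] are each linear in λ. Evaluating at λ=0 and λ=1:
  2·[LWF] = 1/3·λ − 1/3,   2·[WZV] = -1/3·λ − 1/3
So [LWF]:[WZV] = (1/3·λ − 1/3) / (-1/3·λ − 1/3). Setting this equal to 5/13:
  1/3·λ − 1/3 = 5/13·(-1/3·λ − 1/3)  ⇒  λ = 4/9
Then r = λ/(1−λ) = (4/9)/(5/9) = 4/5. Check: with r = 4/5, L = (4/9, 0) and [LWF]:[WZV] = 5/13 as required.

r = 4/5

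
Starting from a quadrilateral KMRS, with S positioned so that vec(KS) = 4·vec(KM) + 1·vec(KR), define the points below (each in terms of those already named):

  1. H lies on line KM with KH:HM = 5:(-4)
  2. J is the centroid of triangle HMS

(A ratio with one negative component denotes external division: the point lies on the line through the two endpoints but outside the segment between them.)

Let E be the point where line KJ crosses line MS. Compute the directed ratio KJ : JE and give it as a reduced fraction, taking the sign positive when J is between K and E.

Choose coordinates K = (0, 0), M = (1, 0), R = (0, 1), S = (4, 1).
1. H lies on line KM with KH:HM = 5:(-4) ⇒ H = (5, 0)
2. J is the centroid of triangle HMS ⇒ J = (10/3, 1/3)
line KJ meets MS at E = (10/7, 1/7)
J = K + t·(E−K) with t = 7/3, so KJ:JE = 7/3:-4/3

KJ:JE = -7/4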